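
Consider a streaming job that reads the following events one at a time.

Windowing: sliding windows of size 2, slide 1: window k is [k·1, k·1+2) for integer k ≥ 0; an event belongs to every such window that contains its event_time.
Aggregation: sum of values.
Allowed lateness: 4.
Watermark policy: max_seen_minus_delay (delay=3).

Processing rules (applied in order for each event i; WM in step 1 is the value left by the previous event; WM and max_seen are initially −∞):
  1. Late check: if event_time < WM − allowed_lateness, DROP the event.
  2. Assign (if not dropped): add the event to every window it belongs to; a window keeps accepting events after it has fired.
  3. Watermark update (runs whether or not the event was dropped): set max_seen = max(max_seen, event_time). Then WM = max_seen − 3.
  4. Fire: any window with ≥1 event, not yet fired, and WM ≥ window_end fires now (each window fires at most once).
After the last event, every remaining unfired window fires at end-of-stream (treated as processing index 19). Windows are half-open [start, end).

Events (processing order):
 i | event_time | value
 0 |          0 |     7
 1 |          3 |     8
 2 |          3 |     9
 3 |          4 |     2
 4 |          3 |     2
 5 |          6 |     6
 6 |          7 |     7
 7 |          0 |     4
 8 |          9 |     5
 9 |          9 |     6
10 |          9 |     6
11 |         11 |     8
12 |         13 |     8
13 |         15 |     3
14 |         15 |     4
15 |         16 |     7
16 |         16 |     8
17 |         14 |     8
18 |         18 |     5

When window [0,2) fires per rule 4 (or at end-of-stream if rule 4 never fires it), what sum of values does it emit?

7

i=0 t=0 v=7: → [0,2); WM=-3
i=1 t=3 v=8: → [3,5),[2,4); WM=0
i=2 t=3 v=9: → [3,5),[2,4); WM=0
i=3 t=4 v=2: → [4,6),[3,5); WM=1
i=4 t=3 v=2: → [3,5),[2,4); WM=1
i=5 t=6 v=6: → [6,8),[5,7); WM=3; [0,2) fires=7
i=6 t=7 v=7: → [7,9),[6,8); WM=4; [2,4) fires=19
i=7 t=0 v=4: → [0,2); WM=4
i=8 t=9 v=5: → [9,11),[8,10); WM=6; [3,5) fires=21 [4,6) fires=2
i=9 t=9 v=6: → [9,11),[8,10); WM=6
i=10 t=9 v=6: → [9,11),[8,10); WM=6
i=11 t=11 v=8: → [11,13),[10,12); WM=8; [5,7) fires=6 [6,8) fires=13
i=12 t=13 v=8: → [13,15),[12,14); WM=10; [7,9) fires=7 [8,10) fires=17
i=13 t=15 v=3: → [15,17),[14,16); WM=12; [9,11) fires=17 [10,12) fires=8
i=14 t=15 v=4: → [15,17),[14,16); WM=12
i=15 t=16 v=7: → [16,18),[15,17); WM=13; [11,13) fires=8
i=16 t=16 v=8: → [16,18),[15,17); WM=13
i=17 t=14 v=8: → [14,16),[13,15); WM=13
i=18 t=18 v=5: → [18,20),[17,19); WM=15; [12,14) fires=8 [13,15) fires=16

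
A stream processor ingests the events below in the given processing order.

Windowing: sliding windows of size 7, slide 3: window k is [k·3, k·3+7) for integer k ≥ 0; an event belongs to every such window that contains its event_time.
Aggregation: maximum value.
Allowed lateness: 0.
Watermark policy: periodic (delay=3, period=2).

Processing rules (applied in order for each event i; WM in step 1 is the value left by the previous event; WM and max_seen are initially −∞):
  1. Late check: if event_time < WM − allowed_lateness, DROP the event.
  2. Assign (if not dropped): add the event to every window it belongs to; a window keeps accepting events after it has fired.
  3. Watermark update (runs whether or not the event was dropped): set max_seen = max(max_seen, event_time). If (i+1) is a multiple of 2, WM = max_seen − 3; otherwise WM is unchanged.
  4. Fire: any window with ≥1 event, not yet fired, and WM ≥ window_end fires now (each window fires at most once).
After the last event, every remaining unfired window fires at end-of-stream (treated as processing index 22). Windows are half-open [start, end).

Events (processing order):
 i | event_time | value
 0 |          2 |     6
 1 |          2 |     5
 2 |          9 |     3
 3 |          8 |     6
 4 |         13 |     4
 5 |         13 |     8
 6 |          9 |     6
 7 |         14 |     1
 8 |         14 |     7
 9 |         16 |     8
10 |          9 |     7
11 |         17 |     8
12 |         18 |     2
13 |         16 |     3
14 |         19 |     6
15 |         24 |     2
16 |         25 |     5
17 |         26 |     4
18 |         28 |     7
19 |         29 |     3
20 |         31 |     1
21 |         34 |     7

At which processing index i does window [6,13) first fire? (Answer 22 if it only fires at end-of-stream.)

9

i=0 t=2 v=6: → [0,7); WM=−∞
i=1 t=2 v=5: → [0,7); WM=-1
i=2 t=9 v=3: → [9,16),[6,13),[3,10); WM=-1
i=3 t=8 v=6: → [6,13),[3,10); WM=6
i=4 t=13 v=4: → [12,19),[9,16); WM=6
i=5 t=13 v=8: → [12,19),[9,16); WM=10; [0,7) fires=6 [3,10) fires=6
i=6 t=9 v=6: DROP (t<10-0); WM=10
i=7 t=14 v=1: → [12,19),[9,16); WM=11
i=8 t=14 v=7: → [12,19),[9,16); WM=11
i=9 t=16 v=8: → [15,22),[12,19); WM=13; [6,13) fires=6
i=10 t=9 v=7: DROP (t<13-0); WM=13
i=11 t=17 v=8: → [15,22),[12,19); WM=14
i=12 t=18 v=2: → [18,25),[15,22),[12,19); WM=14
i=13 t=16 v=3: → [15,22),[12,19); WM=15
i=14 t=19 v=6: → [18,25),[15,22); WM=15
i=15 t=24 v=2: → [24,31),[21,28),[18,25); WM=21; [9,16) fires=8 [12,19) fires=8
i=16 t=25 v=5: → [24,31),[21,28); WM=21
i=17 t=26 v=4: → [24,31),[21,28); WM=23; [15,22) fires=8
i=18 t=28 v=7: → [27,34),[24,31); WM=23
i=19 t=29 v=3: → [27,34),[24,31); WM=26; [18,25) fires=6
i=20 t=31 v=1: → [30,37),[27,34); WM=26
i=21 t=34 v=7: → [33,40),[30,37); WM=31; [21,28) fires=5 [24,31) fires=7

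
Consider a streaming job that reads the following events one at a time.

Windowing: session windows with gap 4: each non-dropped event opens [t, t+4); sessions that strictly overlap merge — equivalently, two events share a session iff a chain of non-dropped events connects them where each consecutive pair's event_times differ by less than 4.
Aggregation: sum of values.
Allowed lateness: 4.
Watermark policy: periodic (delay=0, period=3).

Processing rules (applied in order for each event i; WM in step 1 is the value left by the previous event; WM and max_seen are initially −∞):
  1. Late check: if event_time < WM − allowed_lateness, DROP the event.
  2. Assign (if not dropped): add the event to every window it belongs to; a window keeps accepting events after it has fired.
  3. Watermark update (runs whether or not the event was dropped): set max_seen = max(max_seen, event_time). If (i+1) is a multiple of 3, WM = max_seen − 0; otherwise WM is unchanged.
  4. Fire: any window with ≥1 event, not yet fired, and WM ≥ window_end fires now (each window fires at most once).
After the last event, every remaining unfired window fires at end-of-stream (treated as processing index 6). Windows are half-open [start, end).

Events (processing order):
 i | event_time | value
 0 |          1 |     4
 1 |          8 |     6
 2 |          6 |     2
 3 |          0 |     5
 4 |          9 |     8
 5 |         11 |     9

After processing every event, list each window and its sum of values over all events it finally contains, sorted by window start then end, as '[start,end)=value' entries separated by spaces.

[1,5)=4 [6,15)=25

i=0 t=1 v=4: → [1,5); WM=−∞
i=1 t=8 v=6: → [8,12); WM=−∞
i=2 t=6 v=2: → [6,12); WM=8
i=3 t=0 v=5: DROP (t<8-4); WM=8
i=4 t=9 v=8: → [6,13); WM=8
i=5 t=11 v=9: → [6,15); WM=11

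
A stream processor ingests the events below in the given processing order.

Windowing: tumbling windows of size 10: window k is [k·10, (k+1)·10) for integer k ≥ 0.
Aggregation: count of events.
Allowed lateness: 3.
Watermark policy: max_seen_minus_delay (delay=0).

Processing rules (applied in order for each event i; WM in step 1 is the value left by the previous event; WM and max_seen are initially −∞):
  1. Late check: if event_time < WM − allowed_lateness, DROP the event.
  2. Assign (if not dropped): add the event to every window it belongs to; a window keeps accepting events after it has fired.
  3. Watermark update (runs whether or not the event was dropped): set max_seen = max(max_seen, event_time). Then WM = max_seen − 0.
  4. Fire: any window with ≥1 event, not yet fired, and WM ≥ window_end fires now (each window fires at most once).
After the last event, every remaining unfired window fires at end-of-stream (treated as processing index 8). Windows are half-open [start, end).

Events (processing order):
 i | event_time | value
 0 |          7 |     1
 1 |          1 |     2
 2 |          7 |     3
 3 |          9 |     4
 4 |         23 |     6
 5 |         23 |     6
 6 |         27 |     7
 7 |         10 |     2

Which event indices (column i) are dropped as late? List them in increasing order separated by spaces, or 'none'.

i=0 t=7 v=1: → [0,10); WM=7
i=1 t=1 v=2: DROP (t<7-3); WM=7
i=2 t=7 v=3: → [0,10); WM=7
i=3 t=9 v=4: → [0,10); WM=9
i=4 t=23 v=6: → [20,30); WM=23; [0,10) fires=3
i=5 t=23 v=6: → [20,30); WM=23
i=6 t=27 v=7: → [20,30); WM=27
i=7 t=10 v=2: DROP (t<27-3); WM=27

1 7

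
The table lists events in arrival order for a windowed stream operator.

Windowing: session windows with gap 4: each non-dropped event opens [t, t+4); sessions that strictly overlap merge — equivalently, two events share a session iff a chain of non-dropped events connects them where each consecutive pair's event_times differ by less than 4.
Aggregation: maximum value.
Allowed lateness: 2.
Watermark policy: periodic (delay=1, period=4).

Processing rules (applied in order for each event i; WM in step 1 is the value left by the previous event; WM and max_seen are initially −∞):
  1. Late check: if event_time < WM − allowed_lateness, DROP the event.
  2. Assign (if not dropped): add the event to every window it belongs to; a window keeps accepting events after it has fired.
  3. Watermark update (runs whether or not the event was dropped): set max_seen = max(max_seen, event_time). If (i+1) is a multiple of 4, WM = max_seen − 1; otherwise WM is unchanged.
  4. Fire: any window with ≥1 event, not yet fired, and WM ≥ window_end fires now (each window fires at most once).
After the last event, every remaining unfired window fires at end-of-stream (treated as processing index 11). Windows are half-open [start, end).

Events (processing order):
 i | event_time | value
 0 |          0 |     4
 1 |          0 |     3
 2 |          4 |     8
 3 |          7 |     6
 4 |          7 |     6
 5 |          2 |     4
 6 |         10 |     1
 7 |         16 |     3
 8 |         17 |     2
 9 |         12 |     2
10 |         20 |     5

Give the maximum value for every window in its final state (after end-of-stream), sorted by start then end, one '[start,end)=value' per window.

i=0 t=0 v=4: → [0,4); WM=−∞
i=1 t=0 v=3: → [0,4); WM=−∞
i=2 t=4 v=8: → [4,8); WM=−∞
i=3 t=7 v=6: → [4,11); WM=6
i=4 t=7 v=6: → [4,11); WM=6
i=5 t=2 v=4: DROP (t<6-2); WM=6
i=6 t=10 v=1: → [4,14); WM=6
i=7 t=16 v=3: → [16,20); WM=15
i=8 t=17 v=2: → [16,21); WM=15
i=9 t=12 v=2: DROP (t<15-2); WM=15
i=10 t=20 v=5: → [16,24); WM=15

[0,4)=4 [4,14)=8 [16,24)=5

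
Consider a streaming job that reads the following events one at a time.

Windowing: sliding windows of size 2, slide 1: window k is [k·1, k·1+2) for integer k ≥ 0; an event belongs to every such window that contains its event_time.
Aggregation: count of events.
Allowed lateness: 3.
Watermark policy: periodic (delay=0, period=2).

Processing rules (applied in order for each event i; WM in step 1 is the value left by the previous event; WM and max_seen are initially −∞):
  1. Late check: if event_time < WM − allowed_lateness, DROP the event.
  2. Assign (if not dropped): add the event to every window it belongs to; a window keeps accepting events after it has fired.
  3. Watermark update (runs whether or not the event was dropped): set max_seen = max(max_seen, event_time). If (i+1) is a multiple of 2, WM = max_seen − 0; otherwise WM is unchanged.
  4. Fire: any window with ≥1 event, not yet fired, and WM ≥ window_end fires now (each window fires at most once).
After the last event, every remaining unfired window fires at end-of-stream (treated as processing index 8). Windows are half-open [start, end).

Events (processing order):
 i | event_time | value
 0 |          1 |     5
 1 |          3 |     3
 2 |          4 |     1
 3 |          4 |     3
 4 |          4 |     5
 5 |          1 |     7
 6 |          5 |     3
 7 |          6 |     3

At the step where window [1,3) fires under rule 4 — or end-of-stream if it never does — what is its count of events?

i=0 t=1 v=5: → [1,3),[0,2); WM=−∞
i=1 t=3 v=3: → [3,5),[2,4); WM=3; [0,2) fires=1 [1,3) fires=1
i=2 t=4 v=1: → [4,6),[3,5); WM=3
i=3 t=4 v=3: → [4,6),[3,5); WM=4; [2,4) fires=1
i=4 t=4 v=5: → [4,6),[3,5); WM=4
i=5 t=1 v=7: → [1,3),[0,2); WM=4
i=6 t=5 v=3: → [5,7),[4,6); WM=4
i=7 t=6 v=3: → [6,8),[5,7); WM=6; [3,5) fires=4 [4,6) fires=4

1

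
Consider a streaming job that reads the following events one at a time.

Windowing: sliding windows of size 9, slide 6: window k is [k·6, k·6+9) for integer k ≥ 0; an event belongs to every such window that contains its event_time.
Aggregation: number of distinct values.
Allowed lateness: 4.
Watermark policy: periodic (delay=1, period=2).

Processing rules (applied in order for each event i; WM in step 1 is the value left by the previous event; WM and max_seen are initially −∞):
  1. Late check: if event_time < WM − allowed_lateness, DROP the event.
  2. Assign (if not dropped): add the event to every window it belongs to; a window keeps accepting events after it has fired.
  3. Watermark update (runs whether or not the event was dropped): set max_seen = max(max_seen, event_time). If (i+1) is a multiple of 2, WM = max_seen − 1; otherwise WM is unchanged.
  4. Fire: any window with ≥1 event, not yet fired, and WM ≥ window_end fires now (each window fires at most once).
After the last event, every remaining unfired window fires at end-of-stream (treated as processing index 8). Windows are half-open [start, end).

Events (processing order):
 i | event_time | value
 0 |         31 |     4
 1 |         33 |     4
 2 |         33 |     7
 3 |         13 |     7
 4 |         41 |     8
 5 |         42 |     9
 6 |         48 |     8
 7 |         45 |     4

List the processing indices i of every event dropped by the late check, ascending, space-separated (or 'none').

3

i=0 t=31 v=4: → [30,39),[24,33); WM=−∞
i=1 t=33 v=4: → [30,39); WM=32
i=2 t=33 v=7: → [30,39); WM=32
i=3 t=13 v=7: DROP (t<32-4); WM=32
i=4 t=41 v=8: → [36,45); WM=32
i=5 t=42 v=9: → [42,51),[36,45); WM=41; [24,33) fires=1 [30,39) fires=2
i=6 t=48 v=8: → [48,57),[42,51); WM=41
i=7 t=45 v=4: → [42,51); WM=47; [36,45) fires=2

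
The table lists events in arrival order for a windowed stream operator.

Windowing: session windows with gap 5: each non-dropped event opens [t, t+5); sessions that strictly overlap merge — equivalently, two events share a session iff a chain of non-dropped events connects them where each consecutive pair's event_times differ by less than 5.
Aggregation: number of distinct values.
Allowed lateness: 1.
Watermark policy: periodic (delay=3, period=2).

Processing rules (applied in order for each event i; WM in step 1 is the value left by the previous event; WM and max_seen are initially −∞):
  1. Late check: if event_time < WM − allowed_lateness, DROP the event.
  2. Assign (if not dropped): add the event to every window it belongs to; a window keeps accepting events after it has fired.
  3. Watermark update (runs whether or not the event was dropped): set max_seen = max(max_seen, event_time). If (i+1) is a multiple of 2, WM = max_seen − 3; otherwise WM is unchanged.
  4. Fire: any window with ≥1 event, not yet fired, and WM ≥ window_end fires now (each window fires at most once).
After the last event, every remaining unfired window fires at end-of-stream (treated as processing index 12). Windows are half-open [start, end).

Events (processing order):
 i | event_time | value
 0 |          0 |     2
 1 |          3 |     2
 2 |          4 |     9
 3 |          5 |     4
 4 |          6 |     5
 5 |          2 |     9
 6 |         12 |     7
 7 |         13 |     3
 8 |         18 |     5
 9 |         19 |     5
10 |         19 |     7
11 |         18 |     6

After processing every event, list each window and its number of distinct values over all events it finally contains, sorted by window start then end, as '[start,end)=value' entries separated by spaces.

i=0 t=0 v=2: → [0,5); WM=−∞
i=1 t=3 v=2: → [0,8); WM=0
i=2 t=4 v=9: → [0,9); WM=0
i=3 t=5 v=4: → [0,10); WM=2
i=4 t=6 v=5: → [0,11); WM=2
i=5 t=2 v=9: → [0,11); WM=3
i=6 t=12 v=7: → [12,17); WM=3
i=7 t=13 v=3: → [12,18); WM=10
i=8 t=18 v=5: → [18,23); WM=10
i=9 t=19 v=5: → [18,24); WM=16
i=10 t=19 v=7: → [18,24); WM=16
i=11 t=18 v=6: → [18,24); WM=16

[0,11)=4 [12,18)=2 [18,24)=3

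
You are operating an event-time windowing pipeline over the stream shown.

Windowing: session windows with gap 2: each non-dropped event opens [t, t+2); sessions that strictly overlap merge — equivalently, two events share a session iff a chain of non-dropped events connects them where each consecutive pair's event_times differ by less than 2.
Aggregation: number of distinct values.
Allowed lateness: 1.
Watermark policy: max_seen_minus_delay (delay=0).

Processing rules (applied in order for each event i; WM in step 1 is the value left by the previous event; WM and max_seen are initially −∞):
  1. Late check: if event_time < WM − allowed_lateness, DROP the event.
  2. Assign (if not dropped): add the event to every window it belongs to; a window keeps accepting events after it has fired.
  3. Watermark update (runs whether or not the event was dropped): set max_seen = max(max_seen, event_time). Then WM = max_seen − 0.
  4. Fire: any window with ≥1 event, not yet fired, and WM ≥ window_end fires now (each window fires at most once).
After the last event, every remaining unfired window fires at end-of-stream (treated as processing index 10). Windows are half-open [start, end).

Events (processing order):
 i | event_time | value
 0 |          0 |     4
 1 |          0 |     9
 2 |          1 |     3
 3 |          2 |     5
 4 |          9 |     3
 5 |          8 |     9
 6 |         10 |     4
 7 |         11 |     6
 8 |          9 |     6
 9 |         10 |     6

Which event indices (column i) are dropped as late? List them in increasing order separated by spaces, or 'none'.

8

i=0 t=0 v=4: → [0,2); WM=0
i=1 t=0 v=9: → [0,2); WM=0
i=2 t=1 v=3: → [0,3); WM=1
i=3 t=2 v=5: → [0,4); WM=2
i=4 t=9 v=3: → [9,11); WM=9
i=5 t=8 v=9: → [8,11); WM=9
i=6 t=10 v=4: → [8,12); WM=10
i=7 t=11 v=6: → [8,13); WM=11
i=8 t=9 v=6: DROP (t<11-1); WM=11
i=9 t=10 v=6: → [8,13); WM=11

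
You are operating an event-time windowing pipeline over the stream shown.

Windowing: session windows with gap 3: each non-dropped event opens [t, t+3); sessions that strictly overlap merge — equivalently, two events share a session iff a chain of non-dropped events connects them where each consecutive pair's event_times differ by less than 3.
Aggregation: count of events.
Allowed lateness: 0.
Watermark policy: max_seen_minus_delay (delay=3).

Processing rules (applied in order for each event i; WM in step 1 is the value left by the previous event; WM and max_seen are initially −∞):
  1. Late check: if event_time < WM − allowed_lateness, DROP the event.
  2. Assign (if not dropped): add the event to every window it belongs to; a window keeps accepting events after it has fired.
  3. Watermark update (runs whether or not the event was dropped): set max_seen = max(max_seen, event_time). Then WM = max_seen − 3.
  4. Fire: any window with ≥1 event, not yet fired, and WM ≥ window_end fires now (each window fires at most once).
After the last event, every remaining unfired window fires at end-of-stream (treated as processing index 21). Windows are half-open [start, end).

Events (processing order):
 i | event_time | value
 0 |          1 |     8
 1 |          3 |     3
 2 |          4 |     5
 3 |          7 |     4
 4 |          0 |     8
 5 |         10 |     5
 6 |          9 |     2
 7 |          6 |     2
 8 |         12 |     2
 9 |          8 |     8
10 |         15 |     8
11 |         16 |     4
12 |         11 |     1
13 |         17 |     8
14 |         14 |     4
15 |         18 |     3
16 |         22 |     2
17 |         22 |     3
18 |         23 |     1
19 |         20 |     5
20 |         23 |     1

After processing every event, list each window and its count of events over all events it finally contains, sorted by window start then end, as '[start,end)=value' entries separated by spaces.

i=0 t=1 v=8: → [1,4); WM=-2
i=1 t=3 v=3: → [1,6); WM=0
i=2 t=4 v=5: → [1,7); WM=1
i=3 t=7 v=4: → [7,10); WM=4
i=4 t=0 v=8: DROP (t<4-0); WM=4
i=5 t=10 v=5: → [10,13); WM=7
i=6 t=9 v=2: → [7,13); WM=7
i=7 t=6 v=2: DROP (t<7-0); WM=7
i=8 t=12 v=2: → [7,15); WM=9
i=9 t=8 v=8: DROP (t<9-0); WM=9
i=10 t=15 v=8: → [15,18); WM=12
i=11 t=16 v=4: → [15,19); WM=13
i=12 t=11 v=1: DROP (t<13-0); WM=13
i=13 t=17 v=8: → [15,20); WM=14
i=14 t=14 v=4: → [7,20); WM=14
i=15 t=18 v=3: → [7,21); WM=15
i=16 t=22 v=2: → [22,25); WM=19
i=17 t=22 v=3: → [22,25); WM=19
i=18 t=23 v=1: → [22,26); WM=20
i=19 t=20 v=5: → [7,26); WM=20
i=20 t=23 v=1: → [7,26); WM=20

[1,7)=3 [7,26)=14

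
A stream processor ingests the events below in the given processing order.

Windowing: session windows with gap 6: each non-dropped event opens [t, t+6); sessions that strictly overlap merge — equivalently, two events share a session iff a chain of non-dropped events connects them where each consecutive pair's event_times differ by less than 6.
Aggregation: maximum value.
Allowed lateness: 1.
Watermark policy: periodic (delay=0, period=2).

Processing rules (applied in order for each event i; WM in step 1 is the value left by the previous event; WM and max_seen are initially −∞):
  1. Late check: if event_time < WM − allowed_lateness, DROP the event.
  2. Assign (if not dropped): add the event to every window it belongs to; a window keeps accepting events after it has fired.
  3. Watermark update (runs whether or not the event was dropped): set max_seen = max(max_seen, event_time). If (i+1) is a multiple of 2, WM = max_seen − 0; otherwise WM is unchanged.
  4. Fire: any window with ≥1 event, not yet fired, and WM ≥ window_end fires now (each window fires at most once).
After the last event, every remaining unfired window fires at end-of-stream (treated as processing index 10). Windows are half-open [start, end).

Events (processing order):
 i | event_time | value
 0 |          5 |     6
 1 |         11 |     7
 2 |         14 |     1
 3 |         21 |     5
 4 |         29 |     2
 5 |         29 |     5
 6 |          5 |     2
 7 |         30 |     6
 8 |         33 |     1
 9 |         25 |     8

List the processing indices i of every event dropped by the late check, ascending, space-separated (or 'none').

6 9

i=0 t=5 v=6: → [5,11); WM=−∞
i=1 t=11 v=7: → [11,17); WM=11
i=2 t=14 v=1: → [11,20); WM=11
i=3 t=21 v=5: → [21,27); WM=21
i=4 t=29 v=2: → [29,35); WM=21
i=5 t=29 v=5: → [29,35); WM=29
i=6 t=5 v=2: DROP (t<29-1); WM=29
i=7 t=30 v=6: → [29,36); WM=30
i=8 t=33 v=1: → [29,39); WM=30
i=9 t=25 v=8: DROP (t<30-1); WM=33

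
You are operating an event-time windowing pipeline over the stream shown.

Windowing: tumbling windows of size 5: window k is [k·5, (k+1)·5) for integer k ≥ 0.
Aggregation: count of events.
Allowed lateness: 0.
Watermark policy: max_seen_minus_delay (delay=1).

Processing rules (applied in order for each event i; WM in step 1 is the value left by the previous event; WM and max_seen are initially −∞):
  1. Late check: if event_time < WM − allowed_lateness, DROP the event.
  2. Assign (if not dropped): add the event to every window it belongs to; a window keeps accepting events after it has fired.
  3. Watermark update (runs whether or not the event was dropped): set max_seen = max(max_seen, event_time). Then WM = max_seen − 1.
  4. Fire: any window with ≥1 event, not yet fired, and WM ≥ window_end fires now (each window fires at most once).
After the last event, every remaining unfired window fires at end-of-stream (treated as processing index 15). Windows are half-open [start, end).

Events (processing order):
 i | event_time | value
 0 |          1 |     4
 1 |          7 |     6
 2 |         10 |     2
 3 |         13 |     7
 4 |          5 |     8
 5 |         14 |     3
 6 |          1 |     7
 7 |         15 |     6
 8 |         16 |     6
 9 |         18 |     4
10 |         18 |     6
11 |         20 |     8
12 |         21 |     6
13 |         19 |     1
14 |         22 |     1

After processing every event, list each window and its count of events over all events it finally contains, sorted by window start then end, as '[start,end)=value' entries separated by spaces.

[0,5)=1 [5,10)=1 [10,15)=3 [15,20)=4 [20,25)=3

i=0 t=1 v=4: → [0,5); WM=0
i=1 t=7 v=6: → [5,10); WM=6; [0,5) fires=1
i=2 t=10 v=2: → [10,15); WM=9
i=3 t=13 v=7: → [10,15); WM=12; [5,10) fires=1
i=4 t=5 v=8: DROP (t<12-0); WM=12
i=5 t=14 v=3: → [10,15); WM=13
i=6 t=1 v=7: DROP (t<13-0); WM=13
i=7 t=15 v=6: → [15,20); WM=14
i=8 t=16 v=6: → [15,20); WM=15; [10,15) fires=3
i=9 t=18 v=4: → [15,20); WM=17
i=10 t=18 v=6: → [15,20); WM=17
i=11 t=20 v=8: → [20,25); WM=19
i=12 t=21 v=6: → [20,25); WM=20; [15,20) fires=4
i=13 t=19 v=1: DROP (t<20-0); WM=20
i=14 t=22 v=1: → [20,25); WM=21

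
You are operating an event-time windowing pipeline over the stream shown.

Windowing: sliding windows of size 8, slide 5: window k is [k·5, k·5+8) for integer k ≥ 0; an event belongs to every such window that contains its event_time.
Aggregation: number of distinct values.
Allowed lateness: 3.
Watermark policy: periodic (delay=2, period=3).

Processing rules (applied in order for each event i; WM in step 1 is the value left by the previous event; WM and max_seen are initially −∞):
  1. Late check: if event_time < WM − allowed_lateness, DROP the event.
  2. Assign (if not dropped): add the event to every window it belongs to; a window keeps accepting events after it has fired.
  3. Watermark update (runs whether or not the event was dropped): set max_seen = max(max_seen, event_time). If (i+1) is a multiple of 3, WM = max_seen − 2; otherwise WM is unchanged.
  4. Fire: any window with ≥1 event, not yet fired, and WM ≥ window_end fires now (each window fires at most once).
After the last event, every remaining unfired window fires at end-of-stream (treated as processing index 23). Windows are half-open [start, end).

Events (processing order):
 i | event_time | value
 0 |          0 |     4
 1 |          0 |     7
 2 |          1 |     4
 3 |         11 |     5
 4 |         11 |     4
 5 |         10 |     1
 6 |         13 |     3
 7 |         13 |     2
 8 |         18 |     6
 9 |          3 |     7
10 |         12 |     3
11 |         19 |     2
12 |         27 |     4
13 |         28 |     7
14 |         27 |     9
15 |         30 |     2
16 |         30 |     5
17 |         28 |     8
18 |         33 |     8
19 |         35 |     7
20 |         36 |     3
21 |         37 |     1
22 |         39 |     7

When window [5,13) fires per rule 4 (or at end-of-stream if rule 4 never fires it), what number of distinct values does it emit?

i=0 t=0 v=4: → [0,8); WM=−∞
i=1 t=0 v=7: → [0,8); WM=−∞
i=2 t=1 v=4: → [0,8); WM=-1
i=3 t=11 v=5: → [10,18),[5,13); WM=-1
i=4 t=11 v=4: → [10,18),[5,13); WM=-1
i=5 t=10 v=1: → [10,18),[5,13); WM=9; [0,8) fires=2
i=6 t=13 v=3: → [10,18); WM=9
i=7 t=13 v=2: → [10,18); WM=9
i=8 t=18 v=6: → [15,23); WM=16; [5,13) fires=3
i=9 t=3 v=7: DROP (t<16-3); WM=16
i=10 t=12 v=3: DROP (t<16-3); WM=16
i=11 t=19 v=2: → [15,23); WM=17
i=12 t=27 v=4: → [25,33),[20,28); WM=17
i=13 t=28 v=7: → [25,33); WM=17
i=14 t=27 v=9: → [25,33),[20,28); WM=26; [10,18) fires=5 [15,23) fires=2
i=15 t=30 v=2: → [30,38),[25,33); WM=26
i=16 t=30 v=5: → [30,38),[25,33); WM=26
i=17 t=28 v=8: → [25,33); WM=28; [20,28) fires=2
i=18 t=33 v=8: → [30,38); WM=28
i=19 t=35 v=7: → [35,43),[30,38); WM=28
i=20 t=36 v=3: → [35,43),[30,38); WM=34; [25,33) fires=6
i=21 t=37 v=1: → [35,43),[30,38); WM=34
i=22 t=39 v=7: → [35,43); WM=34

3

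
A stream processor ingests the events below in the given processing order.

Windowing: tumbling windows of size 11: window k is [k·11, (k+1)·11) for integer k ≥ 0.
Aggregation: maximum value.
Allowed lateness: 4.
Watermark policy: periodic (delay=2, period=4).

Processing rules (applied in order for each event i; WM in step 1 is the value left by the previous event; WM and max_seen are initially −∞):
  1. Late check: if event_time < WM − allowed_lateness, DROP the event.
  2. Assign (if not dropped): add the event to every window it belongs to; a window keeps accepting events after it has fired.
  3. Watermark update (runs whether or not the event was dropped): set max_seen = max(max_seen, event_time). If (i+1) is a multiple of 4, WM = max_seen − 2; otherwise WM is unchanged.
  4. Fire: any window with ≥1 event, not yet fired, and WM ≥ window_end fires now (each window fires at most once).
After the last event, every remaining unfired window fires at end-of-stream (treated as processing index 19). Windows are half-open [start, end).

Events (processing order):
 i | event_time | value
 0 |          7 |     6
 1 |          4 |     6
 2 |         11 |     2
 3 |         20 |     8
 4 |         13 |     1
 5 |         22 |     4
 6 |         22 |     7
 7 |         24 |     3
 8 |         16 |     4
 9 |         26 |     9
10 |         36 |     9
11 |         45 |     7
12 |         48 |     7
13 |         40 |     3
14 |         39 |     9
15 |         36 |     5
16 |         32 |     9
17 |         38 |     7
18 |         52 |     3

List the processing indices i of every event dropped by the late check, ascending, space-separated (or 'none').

4 8 15 16 17

i=0 t=7 v=6: → [0,11); WM=−∞
i=1 t=4 v=6: → [0,11); WM=−∞
i=2 t=11 v=2: → [11,22); WM=−∞
i=3 t=20 v=8: → [11,22); WM=18; [0,11) fires=6
i=4 t=13 v=1: DROP (t<18-4); WM=18
i=5 t=22 v=4: → [22,33); WM=18
i=6 t=22 v=7: → [22,33); WM=18
i=7 t=24 v=3: → [22,33); WM=22; [11,22) fires=8
i=8 t=16 v=4: DROP (t<22-4); WM=22
i=9 t=26 v=9: → [22,33); WM=22
i=10 t=36 v=9: → [33,44); WM=22
i=11 t=45 v=7: → [44,55); WM=43; [22,33) fires=9
i=12 t=48 v=7: → [44,55); WM=43
i=13 t=40 v=3: → [33,44); WM=43
i=14 t=39 v=9: → [33,44); WM=43
i=15 t=36 v=5: DROP (t<43-4); WM=46; [33,44) fires=9
i=16 t=32 v=9: DROP (t<46-4); WM=46
i=17 t=38 v=7: DROP (t<46-4); WM=46
i=18 t=52 v=3: → [44,55); WM=46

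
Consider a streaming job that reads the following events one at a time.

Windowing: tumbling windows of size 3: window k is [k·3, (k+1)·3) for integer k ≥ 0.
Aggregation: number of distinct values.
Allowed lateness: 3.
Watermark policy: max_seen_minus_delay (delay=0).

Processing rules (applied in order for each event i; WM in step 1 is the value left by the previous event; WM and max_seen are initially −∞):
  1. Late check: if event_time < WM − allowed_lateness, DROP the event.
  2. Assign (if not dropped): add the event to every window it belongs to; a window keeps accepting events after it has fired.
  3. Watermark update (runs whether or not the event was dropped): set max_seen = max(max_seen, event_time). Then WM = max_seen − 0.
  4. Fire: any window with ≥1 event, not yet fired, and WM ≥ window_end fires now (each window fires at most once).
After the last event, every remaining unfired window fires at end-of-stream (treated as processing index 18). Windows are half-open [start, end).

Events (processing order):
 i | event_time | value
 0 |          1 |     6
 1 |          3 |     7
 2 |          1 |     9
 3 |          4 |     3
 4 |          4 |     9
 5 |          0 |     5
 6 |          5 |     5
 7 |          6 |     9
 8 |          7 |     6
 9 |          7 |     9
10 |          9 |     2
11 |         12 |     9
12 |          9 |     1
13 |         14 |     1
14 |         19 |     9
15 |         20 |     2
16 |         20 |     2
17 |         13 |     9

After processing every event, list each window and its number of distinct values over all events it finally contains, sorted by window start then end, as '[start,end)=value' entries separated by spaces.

i=0 t=1 v=6: → [0,3); WM=1
i=1 t=3 v=7: → [3,6); WM=3; [0,3) fires=1
i=2 t=1 v=9: → [0,3); WM=3
i=3 t=4 v=3: → [3,6); WM=4
i=4 t=4 v=9: → [3,6); WM=4
i=5 t=0 v=5: DROP (t<4-3); WM=4
i=6 t=5 v=5: → [3,6); WM=5
i=7 t=6 v=9: → [6,9); WM=6; [3,6) fires=4
i=8 t=7 v=6: → [6,9); WM=7
i=9 t=7 v=9: → [6,9); WM=7
i=10 t=9 v=2: → [9,12); WM=9; [6,9) fires=2
i=11 t=12 v=9: → [12,15); WM=12; [9,12) fires=1
i=12 t=9 v=1: → [9,12); WM=12
i=13 t=14 v=1: → [12,15); WM=14
i=14 t=19 v=9: → [18,21); WM=19; [12,15) fires=2
i=15 t=20 v=2: → [18,21); WM=20
i=16 t=20 v=2: → [18,21); WM=20
i=17 t=13 v=9: DROP (t<20-3); WM=20

[0,3)=2 [3,6)=4 [6,9)=2 [9,12)=2 [12,15)=2 [18,21)=2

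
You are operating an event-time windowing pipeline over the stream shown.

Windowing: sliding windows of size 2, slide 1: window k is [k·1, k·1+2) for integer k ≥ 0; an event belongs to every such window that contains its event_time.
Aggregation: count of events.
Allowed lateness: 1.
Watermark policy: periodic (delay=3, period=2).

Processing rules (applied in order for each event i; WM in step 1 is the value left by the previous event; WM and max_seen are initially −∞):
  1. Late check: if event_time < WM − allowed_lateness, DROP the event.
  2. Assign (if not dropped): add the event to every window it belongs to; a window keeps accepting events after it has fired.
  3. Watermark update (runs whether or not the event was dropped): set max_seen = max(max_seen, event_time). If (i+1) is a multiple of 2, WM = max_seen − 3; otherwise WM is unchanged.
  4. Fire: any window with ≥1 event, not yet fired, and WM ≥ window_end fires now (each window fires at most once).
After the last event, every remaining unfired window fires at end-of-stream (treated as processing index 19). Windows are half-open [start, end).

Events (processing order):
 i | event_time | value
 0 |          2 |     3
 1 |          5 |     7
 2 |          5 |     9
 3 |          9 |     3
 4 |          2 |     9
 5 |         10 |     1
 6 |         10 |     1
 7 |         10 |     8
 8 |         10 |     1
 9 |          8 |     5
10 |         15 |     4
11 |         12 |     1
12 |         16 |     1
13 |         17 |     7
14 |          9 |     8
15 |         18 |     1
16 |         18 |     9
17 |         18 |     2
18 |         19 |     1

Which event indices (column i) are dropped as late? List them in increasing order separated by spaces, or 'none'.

4 14

i=0 t=2 v=3: → [2,4),[1,3); WM=−∞
i=1 t=5 v=7: → [5,7),[4,6); WM=2
i=2 t=5 v=9: → [5,7),[4,6); WM=2
i=3 t=9 v=3: → [9,11),[8,10); WM=6; [1,3) fires=1 [2,4) fires=1 [4,6) fires=2
i=4 t=2 v=9: DROP (t<6-1); WM=6
i=5 t=10 v=1: → [10,12),[9,11); WM=7; [5,7) fires=2
i=6 t=10 v=1: → [10,12),[9,11); WM=7
i=7 t=10 v=8: → [10,12),[9,11); WM=7
i=8 t=10 v=1: → [10,12),[9,11); WM=7
i=9 t=8 v=5: → [8,10),[7,9); WM=7
i=10 t=15 v=4: → [15,17),[14,16); WM=7
i=11 t=12 v=1: → [12,14),[11,13); WM=12; [7,9) fires=1 [8,10) fires=2 [9,11) fires=5 [10,12) fires=4
i=12 t=16 v=1: → [16,18),[15,17); WM=12
i=13 t=17 v=7: → [17,19),[16,18); WM=14; [11,13) fires=1 [12,14) fires=1
i=14 t=9 v=8: DROP (t<14-1); WM=14
i=15 t=18 v=1: → [18,20),[17,19); WM=15
i=16 t=18 v=9: → [18,20),[17,19); WM=15
i=17 t=18 v=2: → [18,20),[17,19); WM=15
i=18 t=19 v=1: → [19,21),[18,20); WM=15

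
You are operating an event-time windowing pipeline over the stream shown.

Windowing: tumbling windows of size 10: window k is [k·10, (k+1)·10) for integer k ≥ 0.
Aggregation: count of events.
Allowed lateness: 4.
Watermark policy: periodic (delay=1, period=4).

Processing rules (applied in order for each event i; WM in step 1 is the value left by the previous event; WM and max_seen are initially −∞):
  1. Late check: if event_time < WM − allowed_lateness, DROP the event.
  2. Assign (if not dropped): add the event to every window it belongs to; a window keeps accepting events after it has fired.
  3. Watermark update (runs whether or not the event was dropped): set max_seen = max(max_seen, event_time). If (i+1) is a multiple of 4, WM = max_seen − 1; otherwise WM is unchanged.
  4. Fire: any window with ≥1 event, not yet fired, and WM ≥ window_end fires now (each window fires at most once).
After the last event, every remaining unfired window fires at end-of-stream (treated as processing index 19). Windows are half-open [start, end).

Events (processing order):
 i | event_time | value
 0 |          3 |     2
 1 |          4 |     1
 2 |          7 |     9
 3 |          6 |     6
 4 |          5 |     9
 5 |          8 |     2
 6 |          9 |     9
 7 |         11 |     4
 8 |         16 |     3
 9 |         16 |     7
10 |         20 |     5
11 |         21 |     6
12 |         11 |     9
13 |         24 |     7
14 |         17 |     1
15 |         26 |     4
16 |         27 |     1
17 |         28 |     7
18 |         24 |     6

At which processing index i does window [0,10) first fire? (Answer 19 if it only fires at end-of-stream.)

7

i=0 t=3 v=2: → [0,10); WM=−∞
i=1 t=4 v=1: → [0,10); WM=−∞
i=2 t=7 v=9: → [0,10); WM=−∞
i=3 t=6 v=6: → [0,10); WM=6
i=4 t=5 v=9: → [0,10); WM=6
i=5 t=8 v=2: → [0,10); WM=6
i=6 t=9 v=9: → [0,10); WM=6
i=7 t=11 v=4: → [10,20); WM=10; [0,10) fires=7
i=8 t=16 v=3: → [10,20); WM=10
i=9 t=16 v=7: → [10,20); WM=10
i=10 t=20 v=5: → [20,30); WM=10
i=11 t=21 v=6: → [20,30); WM=20; [10,20) fires=3
i=12 t=11 v=9: DROP (t<20-4); WM=20
i=13 t=24 v=7: → [20,30); WM=20
i=14 t=17 v=1: → [10,20); WM=20
i=15 t=26 v=4: → [20,30); WM=25
i=16 t=27 v=1: → [20,30); WM=25
i=17 t=28 v=7: → [20,30); WM=25
i=18 t=24 v=6: → [20,30); WM=25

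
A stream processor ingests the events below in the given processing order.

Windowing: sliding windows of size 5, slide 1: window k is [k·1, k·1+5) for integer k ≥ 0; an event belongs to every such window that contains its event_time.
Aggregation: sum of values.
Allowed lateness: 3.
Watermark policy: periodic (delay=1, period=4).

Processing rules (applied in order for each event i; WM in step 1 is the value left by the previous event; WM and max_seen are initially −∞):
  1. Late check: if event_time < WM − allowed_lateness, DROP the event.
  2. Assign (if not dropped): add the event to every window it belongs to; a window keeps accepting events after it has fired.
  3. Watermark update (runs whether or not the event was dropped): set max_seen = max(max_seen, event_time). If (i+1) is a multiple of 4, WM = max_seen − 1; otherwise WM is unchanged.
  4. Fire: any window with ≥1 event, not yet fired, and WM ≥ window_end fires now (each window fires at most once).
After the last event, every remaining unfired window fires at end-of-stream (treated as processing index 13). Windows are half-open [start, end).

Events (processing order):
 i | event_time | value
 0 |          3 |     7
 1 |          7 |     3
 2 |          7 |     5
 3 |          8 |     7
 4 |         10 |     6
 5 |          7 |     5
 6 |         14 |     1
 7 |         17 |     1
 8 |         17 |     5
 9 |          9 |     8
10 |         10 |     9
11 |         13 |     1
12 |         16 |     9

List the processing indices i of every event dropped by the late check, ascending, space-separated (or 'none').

9 10

i=0 t=3 v=7: → [3,8),[2,7),[1,6),[0,5); WM=−∞
i=1 t=7 v=3: → [7,12),[6,11),[5,10),[4,9),[3,8); WM=−∞
i=2 t=7 v=5: → [7,12),[6,11),[5,10),[4,9),[3,8); WM=−∞
i=3 t=8 v=7: → [8,13),[7,12),[6,11),[5,10),[4,9); WM=7; [0,5) fires=7 [1,6) fires=7 [2,7) fires=7
i=4 t=10 v=6: → [10,15),[9,14),[8,13),[7,12),[6,11); WM=7
i=5 t=7 v=5: → [7,12),[6,11),[5,10),[4,9),[3,8); WM=7
i=6 t=14 v=1: → [14,19),[13,18),[12,17),[11,16),[10,15); WM=7
i=7 t=17 v=1: → [17,22),[16,21),[15,20),[14,19),[13,18); WM=16; [3,8) fires=20 [4,9) fires=20 [5,10) fires=20 [6,11) fires=26 [7,12) fires=26 [8,13) fires=13 [9,14) fires=6 [10,15) fires=7 [11,16) fires=1
i=8 t=17 v=5: → [17,22),[16,21),[15,20),[14,19),[13,18); WM=16
i=9 t=9 v=8: DROP (t<16-3); WM=16
i=10 t=10 v=9: DROP (t<16-3); WM=16
i=11 t=13 v=1: → [13,18),[12,17),[11,16),[10,15),[9,14); WM=16
i=12 t=16 v=9: → [16,21),[15,20),[14,19),[13,18),[12,17); WM=16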